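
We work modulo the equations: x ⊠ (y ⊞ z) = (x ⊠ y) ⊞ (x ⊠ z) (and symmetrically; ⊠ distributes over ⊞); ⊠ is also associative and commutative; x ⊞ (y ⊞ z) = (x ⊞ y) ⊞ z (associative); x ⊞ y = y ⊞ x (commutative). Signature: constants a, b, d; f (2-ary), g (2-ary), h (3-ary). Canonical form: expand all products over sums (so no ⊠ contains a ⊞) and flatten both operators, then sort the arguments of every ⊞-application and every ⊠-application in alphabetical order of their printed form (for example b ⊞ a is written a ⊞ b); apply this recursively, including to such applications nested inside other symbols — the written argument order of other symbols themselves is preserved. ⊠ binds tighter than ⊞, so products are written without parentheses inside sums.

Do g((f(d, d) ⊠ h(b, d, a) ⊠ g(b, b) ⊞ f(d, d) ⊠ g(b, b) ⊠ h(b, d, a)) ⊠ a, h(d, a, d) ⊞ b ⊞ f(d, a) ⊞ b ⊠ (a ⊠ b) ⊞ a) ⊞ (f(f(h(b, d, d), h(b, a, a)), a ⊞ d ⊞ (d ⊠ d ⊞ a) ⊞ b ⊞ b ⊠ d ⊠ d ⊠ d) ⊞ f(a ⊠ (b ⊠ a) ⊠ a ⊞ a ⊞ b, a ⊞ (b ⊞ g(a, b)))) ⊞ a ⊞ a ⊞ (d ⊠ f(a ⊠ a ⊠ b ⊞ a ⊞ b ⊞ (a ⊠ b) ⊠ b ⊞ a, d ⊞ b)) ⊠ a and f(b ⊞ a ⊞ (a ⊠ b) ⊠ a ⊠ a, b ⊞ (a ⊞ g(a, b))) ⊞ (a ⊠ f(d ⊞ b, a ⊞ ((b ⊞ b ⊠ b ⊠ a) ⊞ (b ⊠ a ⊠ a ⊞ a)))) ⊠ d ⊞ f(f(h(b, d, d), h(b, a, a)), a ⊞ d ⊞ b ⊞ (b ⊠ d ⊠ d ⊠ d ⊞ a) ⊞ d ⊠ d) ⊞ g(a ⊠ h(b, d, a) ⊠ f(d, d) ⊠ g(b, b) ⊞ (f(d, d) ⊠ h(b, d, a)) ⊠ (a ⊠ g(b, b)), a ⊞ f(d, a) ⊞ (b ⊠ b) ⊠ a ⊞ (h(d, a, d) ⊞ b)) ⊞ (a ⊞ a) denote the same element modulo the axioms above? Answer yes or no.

Left:  g((f(d, d) ⊠ h(b, d, a) ⊠ g(b, b) ⊞ f(d, d) ⊠ g(b, b) ⊠ h(b, d, a)) ⊠ a, h(d, a, d) ⊞ b ⊞ f(d, a) ⊞ b ⊠ (a ⊠ b) ⊞ a) ⊞ (f(f(h(b, d, d), h(b, a, a)), a ⊞ d ⊞ (d ⊠ d ⊞ a) ⊞ b ⊞ b ⊠ d ⊠ d ⊠ d) ⊞ f(a ⊠ (b ⊠ a) ⊠ a ⊞ a ⊞ b, a ⊞ (b ⊞ g(a, b)))) ⊞ a ⊞ a ⊞ (d ⊠ f(a ⊠ a ⊠ b ⊞ a ⊞ b ⊞ (a ⊠ b) ⊠ b ⊞ a, d ⊞ b)) ⊠ a
  Distribute:  g(a ⊠ f(d, d) ⊠ g(b, b) ⊠ h(b, d, a) ⊞ a ⊠ f(d, d) ⊠ g(b, b) ⊠ h(b, d, a), a ⊞ a ⊠ b ⊠ b ⊞ b ⊞ f(d, a) ⊞ h(d, a, d)) ⊞ f(f(h(b, d, d), h(b, a, a)), a ⊞ a ⊞ b ⊞ b ⊠ d ⊠ d ⊠ d ⊞ d ⊞ d ⊠ d) ⊞ f(a ⊞ a ⊠ a ⊠ a ⊠ b ⊞ b, a ⊞ b ⊞ g(a, b)) ⊞ a ⊞ a ⊞ a ⊠ d ⊠ f(a ⊞ a ⊞ a ⊠ a ⊠ b ⊞ a ⊠ b ⊠ b ⊞ b, b ⊞ d)
  Sort arguments:  a ⊞ a ⊞ a ⊠ d ⊠ f(a ⊞ a ⊞ a ⊠ a ⊠ b ⊞ a ⊠ b ⊠ b ⊞ b, b ⊞ d) ⊞ f(a ⊞ a ⊠ a ⊠ a ⊠ b ⊞ b, a ⊞ b ⊞ g(a, b)) ⊞ f(f(h(b, d, d), h(b, a, a)), a ⊞ a ⊞ b ⊞ b ⊠ d ⊠ d ⊠ d ⊞ d ⊞ d ⊠ d) ⊞ g(a ⊠ f(d, d) ⊠ g(b, b) ⊠ h(b, d, a) ⊞ a ⊠ f(d, d) ⊠ g(b, b) ⊠ h(b, d, a), a ⊞ a ⊠ b ⊠ b ⊞ b ⊞ f(d, a) ⊞ h(d, a, d))
Right:  f(b ⊞ a ⊞ (a ⊠ b) ⊠ a ⊠ a, b ⊞ (a ⊞ g(a, b))) ⊞ (a ⊠ f(d ⊞ b, a ⊞ ((b ⊞ b ⊠ b ⊠ a) ⊞ (b ⊠ a ⊠ a ⊞ a)))) ⊠ d ⊞ f(f(h(b, d, d), h(b, a, a)), a ⊞ d ⊞ b ⊞ (b ⊠ d ⊠ d ⊠ d ⊞ a) ⊞ d ⊠ d) ⊞ g(a ⊠ h(b, d, a) ⊠ f(d, d) ⊠ g(b, b) ⊞ (f(d, d) ⊠ h(b, d, a)) ⊠ (a ⊠ g(b, b)), a ⊞ f(d, a) ⊞ (b ⊠ b) ⊠ a ⊞ (h(d, a, d) ⊞ b)) ⊞ (a ⊞ a)
  Flatten:  f(a ⊞ a ⊠ a ⊠ a ⊠ b ⊞ b, a ⊞ b ⊞ g(a, b)) ⊞ a ⊠ d ⊠ f(b ⊞ d, a ⊞ a ⊞ a ⊠ a ⊠ b ⊞ a ⊠ b ⊠ b ⊞ b) ⊞ f(f(h(b, d, d), h(b, a, a)), a ⊞ a ⊞ b ⊞ b ⊠ d ⊠ d ⊠ d ⊞ d ⊞ d ⊠ d) ⊞ g(a ⊠ f(d, d) ⊠ g(b, b) ⊠ h(b, d, a) ⊞ a ⊠ f(d, d) ⊠ g(b, b) ⊠ h(b, d, a), a ⊞ a ⊠ b ⊠ b ⊞ b ⊞ f(d, a) ⊞ h(d, a, d)) ⊞ a ⊞ a
  Order the arguments:  a ⊞ a ⊞ a ⊠ d ⊠ f(b ⊞ d, a ⊞ a ⊞ a ⊠ a ⊠ b ⊞ a ⊠ b ⊠ b ⊞ b) ⊞ f(a ⊞ a ⊠ a ⊠ a ⊠ b ⊞ b, a ⊞ b ⊞ g(a, b)) ⊞ f(f(h(b, d, d), h(b, a, a)), a ⊞ a ⊞ b ⊞ b ⊠ d ⊠ d ⊠ d ⊞ d ⊞ d ⊠ d) ⊞ g(a ⊠ f(d, d) ⊠ g(b, b) ⊠ h(b, d, a) ⊞ a ⊠ f(d, d) ⊠ g(b, b) ⊠ h(b, d, a), a ⊞ a ⊠ b ⊠ b ⊞ b ⊞ f(d, a) ⊞ h(d, a, d))

Answer: no — a ⊞ a ⊞ a ⊠ d ⊠ f(a ⊞ a ⊞ a ⊠ a ⊠ b ⊞ a ⊠ b ⊠ b ⊞ b, b ⊞ d) ⊞ f(a ⊞ a ⊠ a ⊠ a ⊠ b ⊞ b, a ⊞ b ⊞ g(a, b)) ⊞ f(f(h(b, d, d), h(b, a, a)), a ⊞ a ⊞ b ⊞ b ⊠ d ⊠ d ⊠ d ⊞ d ⊞ d ⊠ d) ⊞ g(a ⊠ f(d, d) ⊠ g(b, b) ⊠ h(b, d, a) ⊞ a ⊠ f(d, d) ⊠ g(b, b) ⊠ h(b, d, a), a ⊞ a ⊠ b ⊠ b ⊞ b ⊞ f(d, a) ⊞ h(d, a, d)) vs a ⊞ a ⊞ a ⊠ d ⊠ f(b ⊞ d, a ⊞ a ⊞ a ⊠ a ⊠ b ⊞ a ⊠ b ⊠ b ⊞ b) ⊞ f(a ⊞ a ⊠ a ⊠ a ⊠ b ⊞ b, a ⊞ b ⊞ g(a, b)) ⊞ f(f(h(b, d, d), h(b, a, a)), a ⊞ a ⊞ b ⊞ b ⊠ d ⊠ d ⊠ d ⊞ d ⊞ d ⊠ d) ⊞ g(a ⊠ f(d, d) ⊠ g(b, b) ⊠ h(b, d, a) ⊞ a ⊠ f(d, d) ⊠ g(b, b) ⊠ h(b, d, a), a ⊞ a ⊠ b ⊠ b ⊞ b ⊞ f(d, a) ⊞ h(d, a, d))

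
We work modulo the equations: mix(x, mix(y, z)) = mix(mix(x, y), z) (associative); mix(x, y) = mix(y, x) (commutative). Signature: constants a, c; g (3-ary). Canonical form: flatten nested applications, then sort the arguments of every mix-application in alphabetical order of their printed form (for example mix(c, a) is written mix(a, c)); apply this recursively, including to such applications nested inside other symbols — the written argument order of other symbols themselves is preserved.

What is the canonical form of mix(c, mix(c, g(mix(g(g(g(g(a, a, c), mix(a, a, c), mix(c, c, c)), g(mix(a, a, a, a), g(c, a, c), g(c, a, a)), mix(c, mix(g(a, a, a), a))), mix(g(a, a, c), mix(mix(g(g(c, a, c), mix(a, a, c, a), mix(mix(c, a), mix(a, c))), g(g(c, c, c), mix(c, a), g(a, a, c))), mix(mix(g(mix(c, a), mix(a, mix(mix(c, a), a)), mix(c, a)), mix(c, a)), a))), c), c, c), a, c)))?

Answer: mix(c, c, g(mix(c, c, g(g(g(g(a, a, c), mix(a, a, c), mix(c, c, c)), g(mix(a, a, a, a), g(c, a, c), g(c, a, a)), mix(a, c, g(a, a, a))), mix(a, a, c, g(a, a, c), g(g(c, a, c), mix(a, a, a, c), mix(a, a, c, c)), g(g(c, c, c), mix(a, c), g(a, a, c)), g(mix(a, c), mix(a, a, a, c), mix(a, c))), c)), a, c))

Derivation:
Merge nested applications:  mix(c, c, g(mix(g(g(g(g(a, a, c), mix(a, a, c), mix(c, c, c)), g(mix(a, a, a, a), g(c, a, c), g(c, a, a)), mix(c, mix(g(a, a, a), a))), mix(g(a, a, c), mix(mix(g(g(c, a, c), mix(a, a, c, a), mix(mix(c, a), mix(a, c))), g(g(c, c, c), mix(c, a), g(a, a, c))), mix(mix(g(mix(c, a), mix(a, mix(mix(c, a), a)), mix(c, a)), mix(c, a)), a))), c), c, c), a, c))
Inside:  g(mix(g(g(g(g(a, a, c), mix(a, a, c), mix(c, c, c)), g(mix(a, a, a, a), g(c, a, c), g(c, a, a)), mix(c, mix(g(a, a, a), a))), mix(g(a, a, c), mix(mix(g(g(c, a, c), mix(a, a, c, a), mix(mix(c, a), mix(a, c))), g(g(c, c, c), mix(c, a), g(a, a, c))), mix(mix(g(mix(c, a), mix(a, mix(mix(c, a), a)), mix(c, a)), mix(c, a)), a))), c), c, c), a, c)  →  g(mix(c, c, g(g(g(g(a, a, c), mix(a, a, c), mix(c, c, c)), g(mix(a, a, a, a), g(c, a, c), g(c, a, a)), mix(a, c, g(a, a, a))), mix(a, a, c, g(a, a, c), g(g(c, a, c), mix(a, a, a, c), mix(a, a, c, c)), g(g(c, c, c), mix(a, c), g(a, a, c)), g(mix(a, c), mix(a, a, a, c), mix(a, c))), c)), a, c)
Sort arguments:  mix(c, c, g(mix(c, c, g(g(g(g(a, a, c), mix(a, a, c), mix(c, c, c)), g(mix(a, a, a, a), g(c, a, c), g(c, a, a)), mix(a, c, g(a, a, a))), mix(a, a, c, g(a, a, c), g(g(c, a, c), mix(a, a, a, c), mix(a, a, c, c)), g(g(c, c, c), mix(a, c), g(a, a, c)), g(mix(a, c), mix(a, a, a, c), mix(a, c))), c)), a, c))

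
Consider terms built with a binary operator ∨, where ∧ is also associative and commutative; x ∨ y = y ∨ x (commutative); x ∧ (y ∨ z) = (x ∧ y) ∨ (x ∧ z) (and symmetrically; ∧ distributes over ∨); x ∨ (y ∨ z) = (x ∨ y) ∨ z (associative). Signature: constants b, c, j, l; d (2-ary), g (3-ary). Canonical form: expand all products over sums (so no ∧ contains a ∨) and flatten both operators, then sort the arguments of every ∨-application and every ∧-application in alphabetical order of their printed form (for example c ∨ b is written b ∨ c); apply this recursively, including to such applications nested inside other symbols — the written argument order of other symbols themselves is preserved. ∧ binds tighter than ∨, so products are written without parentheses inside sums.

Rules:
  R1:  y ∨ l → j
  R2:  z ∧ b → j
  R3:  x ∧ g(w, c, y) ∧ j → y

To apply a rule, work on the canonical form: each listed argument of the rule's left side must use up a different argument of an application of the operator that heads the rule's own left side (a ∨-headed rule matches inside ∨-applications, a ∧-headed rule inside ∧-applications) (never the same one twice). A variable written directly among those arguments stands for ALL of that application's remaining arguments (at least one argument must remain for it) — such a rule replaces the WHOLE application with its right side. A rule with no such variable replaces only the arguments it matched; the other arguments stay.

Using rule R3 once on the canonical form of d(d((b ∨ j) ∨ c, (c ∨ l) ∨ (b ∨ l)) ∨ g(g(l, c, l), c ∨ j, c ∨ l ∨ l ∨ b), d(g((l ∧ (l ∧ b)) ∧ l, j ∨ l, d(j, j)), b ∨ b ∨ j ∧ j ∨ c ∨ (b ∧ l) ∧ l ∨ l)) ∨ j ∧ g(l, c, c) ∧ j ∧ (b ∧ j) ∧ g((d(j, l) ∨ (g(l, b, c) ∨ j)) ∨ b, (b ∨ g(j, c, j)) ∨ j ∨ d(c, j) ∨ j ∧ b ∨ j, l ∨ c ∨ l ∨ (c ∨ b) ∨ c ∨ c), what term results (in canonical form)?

Canonical form:  b ∧ g(b ∨ d(j, l) ∨ g(l, b, c) ∨ j, b ∨ b ∧ j ∨ d(c, j) ∨ g(j, c, j) ∨ j ∨ j, b ∨ c ∨ c ∨ c ∨ c ∨ l ∨ l) ∧ g(l, c, c) ∧ j ∧ j ∧ j ∨ d(d(b ∨ c ∨ j, b ∨ c ∨ l ∨ l) ∨ g(g(l, c, l), c ∨ j, b ∨ c ∨ l ∨ l), d(g(b ∧ l ∧ l ∧ l, j ∨ l, d(j, j)), b ∨ b ∨ b ∧ l ∧ l ∨ c ∨ j ∧ j ∨ l))
Match R3:  consume g(l, c, c), j;  w := l, x := b ∧ g(b ∨ d(j, l) ∨ g(l, b, c) ∨ j, b ∨ b ∧ j ∨ d(c, j) ∨ g(j, c, j) ∨ j ∨ j, b ∨ c ∨ c ∨ c ∨ c ∨ l ∨ l) ∧ j ∧ j, y := c
The extension variable absorbs all remaining arguments, so the whole application is rewritten.
New term:  c ∨ d(d(b ∨ c ∨ j, b ∨ c ∨ l ∨ l) ∨ g(g(l, c, l), c ∨ j, b ∨ c ∨ l ∨ l), d(g(b ∧ l ∧ l ∧ l, j ∨ l, d(j, j)), b ∨ b ∨ b ∧ l ∧ l ∨ c ∨ j ∧ j ∨ l))

Answer: c ∨ d(d(b ∨ c ∨ j, b ∨ c ∨ l ∨ l) ∨ g(g(l, c, l), c ∨ j, b ∨ c ∨ l ∨ l), d(g(b ∧ l ∧ l ∧ l, j ∨ l, d(j, j)), b ∨ b ∨ b ∧ l ∧ l ∨ c ∨ j ∧ j ∨ l))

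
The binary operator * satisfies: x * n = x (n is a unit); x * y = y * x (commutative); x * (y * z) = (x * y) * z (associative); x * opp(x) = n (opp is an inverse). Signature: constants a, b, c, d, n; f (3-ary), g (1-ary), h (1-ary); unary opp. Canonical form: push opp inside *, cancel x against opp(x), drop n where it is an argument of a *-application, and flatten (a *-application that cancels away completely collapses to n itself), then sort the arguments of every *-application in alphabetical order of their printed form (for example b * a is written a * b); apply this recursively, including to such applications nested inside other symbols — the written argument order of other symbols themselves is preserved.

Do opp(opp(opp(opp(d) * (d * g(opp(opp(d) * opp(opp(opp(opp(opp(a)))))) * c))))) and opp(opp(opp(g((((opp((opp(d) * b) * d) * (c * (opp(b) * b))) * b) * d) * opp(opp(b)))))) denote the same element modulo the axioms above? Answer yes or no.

Left:  opp(opp(opp(opp(d) * (d * g(opp(opp(d) * opp(opp(opp(opp(opp(a)))))) * c)))))
  Push opp inside:  distribute opp over * and collapse double opp
  Cancel:  d cancels
  Collect:  opp(g(a * c * d))
Right:  opp(opp(opp(g((((opp((opp(d) * b) * d) * (c * (opp(b) * b))) * b) * d) * opp(opp(b))))))
  Push opp inside:  distribute opp over * and collapse double opp
  Collect:  opp(g(b * c * d))

Answer: no — opp(g(a * c * d)) vs opp(g(b * c * d))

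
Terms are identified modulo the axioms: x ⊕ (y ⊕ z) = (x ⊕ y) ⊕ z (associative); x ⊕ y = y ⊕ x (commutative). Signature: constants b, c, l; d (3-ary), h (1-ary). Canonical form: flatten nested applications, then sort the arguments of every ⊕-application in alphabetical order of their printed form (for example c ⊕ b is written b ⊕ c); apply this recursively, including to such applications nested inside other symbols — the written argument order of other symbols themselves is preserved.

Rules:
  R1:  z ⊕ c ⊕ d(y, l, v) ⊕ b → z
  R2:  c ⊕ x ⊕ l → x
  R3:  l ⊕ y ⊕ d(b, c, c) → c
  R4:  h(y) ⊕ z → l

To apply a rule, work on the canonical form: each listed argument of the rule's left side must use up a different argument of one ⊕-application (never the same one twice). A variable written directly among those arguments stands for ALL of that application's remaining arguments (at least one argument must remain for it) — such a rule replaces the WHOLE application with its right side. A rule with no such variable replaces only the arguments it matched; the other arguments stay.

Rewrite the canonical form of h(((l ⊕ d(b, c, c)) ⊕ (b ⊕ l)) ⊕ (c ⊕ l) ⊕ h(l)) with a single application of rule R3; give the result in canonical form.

Answer: h(c)

Derivation:
Canonical form:  h(b ⊕ c ⊕ d(b, c, c) ⊕ h(l) ⊕ l ⊕ l ⊕ l)
R3 matches:  uses d(b, c, c), l;  y := b ⊕ c ⊕ h(l) ⊕ l ⊕ l
The extension variable absorbs all remaining arguments, so the whole application is rewritten.
New term:  h(c)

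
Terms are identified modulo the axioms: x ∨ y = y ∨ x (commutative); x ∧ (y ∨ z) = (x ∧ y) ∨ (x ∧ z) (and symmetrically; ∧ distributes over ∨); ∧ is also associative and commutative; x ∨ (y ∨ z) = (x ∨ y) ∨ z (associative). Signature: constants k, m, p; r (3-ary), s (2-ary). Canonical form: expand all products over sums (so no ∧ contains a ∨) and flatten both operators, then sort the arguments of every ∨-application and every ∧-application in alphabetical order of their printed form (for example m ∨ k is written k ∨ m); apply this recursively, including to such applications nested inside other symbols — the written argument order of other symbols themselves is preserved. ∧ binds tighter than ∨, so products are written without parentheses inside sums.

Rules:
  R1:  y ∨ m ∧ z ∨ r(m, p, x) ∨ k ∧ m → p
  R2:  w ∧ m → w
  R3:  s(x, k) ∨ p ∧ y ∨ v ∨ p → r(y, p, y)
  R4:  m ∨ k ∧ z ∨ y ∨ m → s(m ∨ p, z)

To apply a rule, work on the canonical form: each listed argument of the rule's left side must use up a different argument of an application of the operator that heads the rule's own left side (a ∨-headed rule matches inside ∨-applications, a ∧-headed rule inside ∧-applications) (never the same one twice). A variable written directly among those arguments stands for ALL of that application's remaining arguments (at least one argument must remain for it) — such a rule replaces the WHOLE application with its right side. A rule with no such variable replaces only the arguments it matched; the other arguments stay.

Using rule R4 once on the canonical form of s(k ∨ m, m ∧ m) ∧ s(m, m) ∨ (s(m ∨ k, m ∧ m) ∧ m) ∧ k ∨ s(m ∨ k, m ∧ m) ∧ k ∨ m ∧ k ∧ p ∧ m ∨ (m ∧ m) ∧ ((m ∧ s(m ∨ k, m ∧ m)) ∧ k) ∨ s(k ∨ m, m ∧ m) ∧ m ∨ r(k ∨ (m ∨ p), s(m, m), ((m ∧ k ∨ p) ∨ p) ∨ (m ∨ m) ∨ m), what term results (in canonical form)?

Answer: k ∧ m ∧ m ∧ m ∧ s(k ∨ m, m ∧ m) ∨ k ∧ m ∧ m ∧ p ∨ k ∧ m ∧ s(k ∨ m, m ∧ m) ∨ k ∧ s(k ∨ m, m ∧ m) ∨ m ∧ s(k ∨ m, m ∧ m) ∨ r(k ∨ m ∨ p, s(m, m), s(m ∨ p, m)) ∨ s(k ∨ m, m ∧ m) ∧ s(m, m)

Derivation:
Canonical form:  k ∧ m ∧ m ∧ m ∧ s(k ∨ m, m ∧ m) ∨ k ∧ m ∧ m ∧ p ∨ k ∧ m ∧ s(k ∨ m, m ∧ m) ∨ k ∧ s(k ∨ m, m ∧ m) ∨ m ∧ s(k ∨ m, m ∧ m) ∨ r(k ∨ m ∨ p, s(m, m), k ∧ m ∨ m ∨ m ∨ m ∨ p ∨ p) ∨ s(k ∨ m, m ∧ m) ∧ s(m, m)
R4 matches:  uses k ∧ m, m, m;  y := m ∨ p ∨ p, z := m
The variable takes the whole remainder — replace the entire application.
Giving:  k ∧ m ∧ m ∧ m ∧ s(k ∨ m, m ∧ m) ∨ k ∧ m ∧ m ∧ p ∨ k ∧ m ∧ s(k ∨ m, m ∧ m) ∨ k ∧ s(k ∨ m, m ∧ m) ∨ m ∧ s(k ∨ m, m ∧ m) ∨ r(k ∨ m ∨ p, s(m, m), s(m ∨ p, m)) ∨ s(k ∨ m, m ∧ m) ∧ s(m, m)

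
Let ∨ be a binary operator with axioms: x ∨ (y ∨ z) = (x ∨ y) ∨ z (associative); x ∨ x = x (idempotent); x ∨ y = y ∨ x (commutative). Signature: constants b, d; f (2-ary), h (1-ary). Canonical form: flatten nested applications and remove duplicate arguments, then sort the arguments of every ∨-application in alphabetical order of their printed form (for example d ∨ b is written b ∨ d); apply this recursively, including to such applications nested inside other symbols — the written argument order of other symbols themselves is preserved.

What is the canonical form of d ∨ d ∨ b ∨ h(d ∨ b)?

Answer: b ∨ d ∨ h(b ∨ d)

Derivation:
Simplify inside:  h(d ∨ b)  →  h(b ∨ d)
Idempotence:  drop duplicate d
Sort arguments:  b ∨ d ∨ h(b ∨ d)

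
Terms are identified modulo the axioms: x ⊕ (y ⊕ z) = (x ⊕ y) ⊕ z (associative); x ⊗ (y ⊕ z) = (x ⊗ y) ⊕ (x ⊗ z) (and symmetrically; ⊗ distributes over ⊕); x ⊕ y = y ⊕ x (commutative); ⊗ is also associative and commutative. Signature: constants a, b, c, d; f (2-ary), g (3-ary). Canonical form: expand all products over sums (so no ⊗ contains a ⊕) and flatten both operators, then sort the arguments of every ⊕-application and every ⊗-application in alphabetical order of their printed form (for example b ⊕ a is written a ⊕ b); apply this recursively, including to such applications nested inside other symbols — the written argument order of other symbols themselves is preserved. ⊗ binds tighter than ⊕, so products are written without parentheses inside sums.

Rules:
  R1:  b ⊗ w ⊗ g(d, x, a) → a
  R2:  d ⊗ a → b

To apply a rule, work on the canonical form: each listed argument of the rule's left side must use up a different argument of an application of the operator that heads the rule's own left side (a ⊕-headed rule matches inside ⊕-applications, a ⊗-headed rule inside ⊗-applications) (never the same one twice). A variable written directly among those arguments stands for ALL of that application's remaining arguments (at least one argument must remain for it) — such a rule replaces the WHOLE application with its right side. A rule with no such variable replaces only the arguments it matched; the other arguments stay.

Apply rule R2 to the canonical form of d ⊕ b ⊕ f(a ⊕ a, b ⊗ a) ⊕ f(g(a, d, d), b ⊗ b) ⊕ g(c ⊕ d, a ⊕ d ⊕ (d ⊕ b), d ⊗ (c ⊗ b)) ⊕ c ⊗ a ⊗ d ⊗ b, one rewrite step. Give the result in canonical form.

Answer: b ⊕ b ⊗ b ⊗ c ⊕ d ⊕ f(a ⊕ a, a ⊗ b) ⊕ f(g(a, d, d), b ⊗ b) ⊕ g(c ⊕ d, a ⊕ b ⊕ d ⊕ d, b ⊗ c ⊗ d)

Derivation:
Canonical form:  a ⊗ b ⊗ c ⊗ d ⊕ b ⊕ d ⊕ f(a ⊕ a, a ⊗ b) ⊕ f(g(a, d, d), b ⊗ b) ⊕ g(c ⊕ d, a ⊕ b ⊕ d ⊕ d, b ⊗ c ⊗ d)
Match R2:  consume a, d
Result:  b ⊕ b ⊗ b ⊗ c ⊕ d ⊕ f(a ⊕ a, a ⊗ b) ⊕ f(g(a, d, d), b ⊗ b) ⊕ g(c ⊕ d, a ⊕ b ⊕ d ⊕ d, b ⊗ c ⊗ d)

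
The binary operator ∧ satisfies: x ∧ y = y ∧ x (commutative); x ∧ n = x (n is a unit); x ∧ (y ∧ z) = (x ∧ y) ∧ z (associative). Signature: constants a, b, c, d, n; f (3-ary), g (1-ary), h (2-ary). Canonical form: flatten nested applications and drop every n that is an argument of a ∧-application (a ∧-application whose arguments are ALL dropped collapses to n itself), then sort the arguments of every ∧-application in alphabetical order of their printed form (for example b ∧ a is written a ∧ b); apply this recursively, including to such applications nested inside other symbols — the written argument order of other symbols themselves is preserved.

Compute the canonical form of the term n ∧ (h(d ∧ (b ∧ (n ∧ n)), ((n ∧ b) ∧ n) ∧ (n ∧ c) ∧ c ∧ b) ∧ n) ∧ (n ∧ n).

Answer: h(b ∧ d, b ∧ b ∧ c ∧ c)

Derivation:
Un-nest:  n ∧ h(d ∧ (b ∧ (n ∧ n)), ((n ∧ b) ∧ n) ∧ (n ∧ c) ∧ c ∧ b) ∧ n ∧ n ∧ n
Inside:  h(d ∧ (b ∧ (n ∧ n)), ((n ∧ b) ∧ n) ∧ (n ∧ c) ∧ c ∧ b)  →  h(b ∧ d, b ∧ b ∧ c ∧ c)
Units out:  drop n (×4)
Sort arguments:  h(b ∧ d, b ∧ b ∧ c ∧ c)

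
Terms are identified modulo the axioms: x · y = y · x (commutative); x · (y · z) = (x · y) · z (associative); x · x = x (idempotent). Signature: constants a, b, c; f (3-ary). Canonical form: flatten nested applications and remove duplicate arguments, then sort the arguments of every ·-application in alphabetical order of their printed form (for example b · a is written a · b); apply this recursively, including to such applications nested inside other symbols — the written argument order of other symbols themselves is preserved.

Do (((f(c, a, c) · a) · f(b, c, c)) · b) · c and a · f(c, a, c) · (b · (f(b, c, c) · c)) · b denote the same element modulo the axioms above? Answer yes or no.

Answer: yes — both canonical forms are a · b · c · f(b, c, c) · f(c, a, c)

Derivation:
Left:  (((f(c, a, c) · a) · f(b, c, c)) · b) · c
  Flatten:  f(c, a, c) · a · f(b, c, c) · b · c
  Sort arguments:  a · b · c · f(b, c, c) · f(c, a, c)
Right:  a · f(c, a, c) · (b · (f(b, c, c) · c)) · b
  Un-nest:  a · f(c, a, c) · b · f(b, c, c) · c · b
  Drop duplicates:  drop duplicate b
  Sort:  a · b · c · f(b, c, c) · f(c, a, c)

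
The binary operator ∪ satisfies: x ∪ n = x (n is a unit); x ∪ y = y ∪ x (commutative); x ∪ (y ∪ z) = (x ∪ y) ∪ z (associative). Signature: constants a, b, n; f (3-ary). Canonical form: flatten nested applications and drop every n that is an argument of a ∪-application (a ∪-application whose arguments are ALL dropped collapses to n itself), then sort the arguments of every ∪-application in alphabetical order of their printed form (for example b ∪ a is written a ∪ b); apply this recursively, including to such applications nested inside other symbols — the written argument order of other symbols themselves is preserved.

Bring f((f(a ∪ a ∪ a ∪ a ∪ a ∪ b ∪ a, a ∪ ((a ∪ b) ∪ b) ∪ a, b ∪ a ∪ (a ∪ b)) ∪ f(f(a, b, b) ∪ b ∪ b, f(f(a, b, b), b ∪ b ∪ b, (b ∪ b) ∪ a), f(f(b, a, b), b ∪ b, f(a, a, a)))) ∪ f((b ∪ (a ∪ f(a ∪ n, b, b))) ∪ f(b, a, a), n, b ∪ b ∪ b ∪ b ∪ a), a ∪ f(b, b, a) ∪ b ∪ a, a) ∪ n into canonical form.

Answer: f(f(a ∪ a ∪ a ∪ a ∪ a ∪ a ∪ b, a ∪ a ∪ a ∪ b ∪ b, a ∪ a ∪ b ∪ b) ∪ f(a ∪ b ∪ f(a, b, b) ∪ f(b, a, a), n, a ∪ b ∪ b ∪ b ∪ b) ∪ f(b ∪ b ∪ f(a, b, b), f(f(a, b, b), b ∪ b ∪ b, a ∪ b ∪ b), f(f(b, a, b), b ∪ b, f(a, a, a))), a ∪ a ∪ b ∪ f(b, b, a), a)

Derivation:
Simplify inside:  f((f(a ∪ a ∪ a ∪ a ∪ a ∪ b ∪ a, a ∪ ((a ∪ b) ∪ b) ∪ a, b ∪ a ∪ (a ∪ b)) ∪ f(f(a, b, b) ∪ b ∪ b, f(f(a, b, b), b ∪ b ∪ b, (b ∪ b) ∪ a), f(f(b, a, b), b ∪ b, f(a, a, a)))) ∪ f((b ∪ (a ∪ f(a ∪ n, b, b))) ∪ f(b, a, a), n, b ∪ b ∪ b ∪ b ∪ a), a ∪ f(b, b, a) ∪ b ∪ a, a)  →  f(f(a ∪ a ∪ a ∪ a ∪ a ∪ a ∪ b, a ∪ a ∪ a ∪ b ∪ b, a ∪ a ∪ b ∪ b) ∪ f(a ∪ b ∪ f(a, b, b) ∪ f(b, a, a), n, a ∪ b ∪ b ∪ b ∪ b) ∪ f(b ∪ b ∪ f(a, b, b), f(f(a, b, b), b ∪ b ∪ b, a ∪ b ∪ b), f(f(b, a, b), b ∪ b, f(a, a, a))), a ∪ a ∪ b ∪ f(b, b, a), a)
Units out:  drop n
Sort:  f(f(a ∪ a ∪ a ∪ a ∪ a ∪ a ∪ b, a ∪ a ∪ a ∪ b ∪ b, a ∪ a ∪ b ∪ b) ∪ f(a ∪ b ∪ f(a, b, b) ∪ f(b, a, a), n, a ∪ b ∪ b ∪ b ∪ b) ∪ f(b ∪ b ∪ f(a, b, b), f(f(a, b, b), b ∪ b ∪ b, a ∪ b ∪ b), f(f(b, a, b), b ∪ b, f(a, a, a))), a ∪ a ∪ b ∪ f(b, b, a), a)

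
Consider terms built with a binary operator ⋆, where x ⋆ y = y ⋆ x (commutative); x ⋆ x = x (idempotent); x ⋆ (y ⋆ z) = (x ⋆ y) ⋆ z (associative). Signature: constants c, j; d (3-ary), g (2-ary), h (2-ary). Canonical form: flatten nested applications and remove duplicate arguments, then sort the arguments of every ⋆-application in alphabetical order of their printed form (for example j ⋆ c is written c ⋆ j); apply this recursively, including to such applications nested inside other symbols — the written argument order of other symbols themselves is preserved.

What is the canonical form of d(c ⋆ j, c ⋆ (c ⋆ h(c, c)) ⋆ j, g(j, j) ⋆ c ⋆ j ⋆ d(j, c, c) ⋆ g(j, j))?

Focus inside:  g(j, j) ⋆ c ⋆ j ⋆ d(j, c, c) ⋆ g(j, j)
Idempotence:  drop duplicate g(j, j)
Order the arguments:  c ⋆ d(j, c, c) ⋆ g(j, j) ⋆ j
Rebuild:  d(c ⋆ j, c ⋆ h(c, c) ⋆ j, c ⋆ d(j, c, c) ⋆ g(j, j) ⋆ j)

Answer: d(c ⋆ j, c ⋆ h(c, c) ⋆ j, c ⋆ d(j, c, c) ⋆ g(j, j) ⋆ j)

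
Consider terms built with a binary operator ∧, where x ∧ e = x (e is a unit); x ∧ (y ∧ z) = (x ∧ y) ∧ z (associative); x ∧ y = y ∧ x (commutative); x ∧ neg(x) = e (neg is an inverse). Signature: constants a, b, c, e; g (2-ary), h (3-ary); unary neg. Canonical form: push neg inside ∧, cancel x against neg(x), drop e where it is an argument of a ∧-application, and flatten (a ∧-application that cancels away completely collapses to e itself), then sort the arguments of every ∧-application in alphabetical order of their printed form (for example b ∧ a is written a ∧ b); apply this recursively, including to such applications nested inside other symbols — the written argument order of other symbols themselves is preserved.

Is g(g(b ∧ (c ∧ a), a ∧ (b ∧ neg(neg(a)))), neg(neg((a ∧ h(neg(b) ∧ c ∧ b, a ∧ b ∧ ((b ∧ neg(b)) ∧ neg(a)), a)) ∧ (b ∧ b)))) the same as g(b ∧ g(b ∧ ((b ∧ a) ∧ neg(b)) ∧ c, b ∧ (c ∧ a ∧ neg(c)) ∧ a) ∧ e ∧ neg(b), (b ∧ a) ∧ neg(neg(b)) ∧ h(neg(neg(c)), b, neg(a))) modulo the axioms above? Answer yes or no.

Left:  g(g(b ∧ (c ∧ a), a ∧ (b ∧ neg(neg(a)))), neg(neg((a ∧ h(neg(b) ∧ c ∧ b, a ∧ b ∧ ((b ∧ neg(b)) ∧ neg(a)), a)) ∧ (b ∧ b))))
  Work inside:  (a ∧ h(neg(b) ∧ c ∧ b, a ∧ b ∧ ((b ∧ neg(b)) ∧ neg(a)), a)) ∧ (b ∧ b)
  Combine occurrences:  a ∧ h(c, b, a) ∧ b ∧ b
  Sort:  a ∧ b ∧ b ∧ h(c, b, a)
  Rebuild:  g(g(a ∧ b ∧ c, a ∧ a ∧ b), a ∧ b ∧ b ∧ h(c, b, a))
Right:  g(b ∧ g(b ∧ ((b ∧ a) ∧ neg(b)) ∧ c, b ∧ (c ∧ a ∧ neg(c)) ∧ a) ∧ e ∧ neg(b), (b ∧ a) ∧ neg(neg(b)) ∧ h(neg(neg(c)), b, neg(a)))
  Descend into:  b ∧ g(b ∧ ((b ∧ a) ∧ neg(b)) ∧ c, b ∧ (c ∧ a ∧ neg(c)) ∧ a) ∧ e ∧ neg(b)
  Inverses cancel:  b cancels
  Collect terms:  g(a ∧ b ∧ c, a ∧ a ∧ b)
  Put back:  g(g(a ∧ b ∧ c, a ∧ a ∧ b), a ∧ b ∧ b ∧ h(c, b, neg(a)))

Answer: no — g(g(a ∧ b ∧ c, a ∧ a ∧ b), a ∧ b ∧ b ∧ h(c, b, a)) vs g(g(a ∧ b ∧ c, a ∧ a ∧ b), a ∧ b ∧ b ∧ h(c, b, neg(a)))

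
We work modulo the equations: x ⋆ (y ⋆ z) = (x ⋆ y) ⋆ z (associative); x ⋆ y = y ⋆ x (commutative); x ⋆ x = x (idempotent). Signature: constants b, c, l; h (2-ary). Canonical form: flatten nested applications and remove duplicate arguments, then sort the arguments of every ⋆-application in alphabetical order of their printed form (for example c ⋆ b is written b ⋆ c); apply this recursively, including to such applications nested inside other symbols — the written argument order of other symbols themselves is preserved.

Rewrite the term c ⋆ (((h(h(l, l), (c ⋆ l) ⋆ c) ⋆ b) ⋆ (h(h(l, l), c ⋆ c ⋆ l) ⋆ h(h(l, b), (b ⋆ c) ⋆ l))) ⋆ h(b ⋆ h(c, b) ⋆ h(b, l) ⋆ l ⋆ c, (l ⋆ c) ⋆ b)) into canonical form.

Answer: b ⋆ c ⋆ h(b ⋆ c ⋆ h(b, l) ⋆ h(c, b) ⋆ l, b ⋆ c ⋆ l) ⋆ h(h(l, b), b ⋆ c ⋆ l) ⋆ h(h(l, l), c ⋆ l)

Derivation:
Un-nest:  c ⋆ h(h(l, l), (c ⋆ l) ⋆ c) ⋆ b ⋆ h(h(l, l), c ⋆ c ⋆ l) ⋆ h(h(l, b), (b ⋆ c) ⋆ l) ⋆ h(b ⋆ h(c, b) ⋆ h(b, l) ⋆ l ⋆ c, (l ⋆ c) ⋆ b)
Canonicalize subterm:  h(h(l, l), (c ⋆ l) ⋆ c)  →  h(h(l, l), c ⋆ l)
Inside:  h(h(l, l), c ⋆ c ⋆ l)  →  h(h(l, l), c ⋆ l)
Inside:  h(h(l, b), (b ⋆ c) ⋆ l)  →  h(h(l, b), b ⋆ c ⋆ l)
Idempotence:  drop duplicate h(h(l, l), c ⋆ l)
Sort:  b ⋆ c ⋆ h(b ⋆ c ⋆ h(b, l) ⋆ h(c, b) ⋆ l, b ⋆ c ⋆ l) ⋆ h(h(l, b), b ⋆ c ⋆ l) ⋆ h(h(l, l), c ⋆ l)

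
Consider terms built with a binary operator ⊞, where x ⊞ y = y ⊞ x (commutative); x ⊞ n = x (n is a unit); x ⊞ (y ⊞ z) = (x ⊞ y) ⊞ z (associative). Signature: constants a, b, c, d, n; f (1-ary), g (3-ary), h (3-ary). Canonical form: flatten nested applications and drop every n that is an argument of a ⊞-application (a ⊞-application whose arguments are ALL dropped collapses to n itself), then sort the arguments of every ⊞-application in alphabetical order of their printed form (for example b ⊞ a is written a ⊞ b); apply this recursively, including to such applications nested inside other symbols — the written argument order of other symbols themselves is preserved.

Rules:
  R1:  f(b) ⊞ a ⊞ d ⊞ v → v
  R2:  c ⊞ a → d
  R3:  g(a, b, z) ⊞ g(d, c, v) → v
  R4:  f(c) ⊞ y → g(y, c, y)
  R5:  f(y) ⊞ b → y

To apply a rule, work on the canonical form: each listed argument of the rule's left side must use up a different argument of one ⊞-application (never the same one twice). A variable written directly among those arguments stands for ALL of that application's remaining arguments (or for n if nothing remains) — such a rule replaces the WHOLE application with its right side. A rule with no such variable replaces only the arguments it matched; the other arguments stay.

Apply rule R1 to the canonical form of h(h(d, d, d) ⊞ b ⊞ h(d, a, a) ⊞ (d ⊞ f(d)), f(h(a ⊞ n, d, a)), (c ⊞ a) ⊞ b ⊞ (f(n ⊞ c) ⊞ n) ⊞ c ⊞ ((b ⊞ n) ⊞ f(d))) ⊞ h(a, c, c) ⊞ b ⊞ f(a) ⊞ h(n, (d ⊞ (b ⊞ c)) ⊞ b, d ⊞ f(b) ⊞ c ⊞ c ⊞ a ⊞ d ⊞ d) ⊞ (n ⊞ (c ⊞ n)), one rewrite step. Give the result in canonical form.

Canonical form:  b ⊞ c ⊞ f(a) ⊞ h(a, c, c) ⊞ h(b ⊞ d ⊞ f(d) ⊞ h(d, a, a) ⊞ h(d, d, d), f(h(a, d, a)), a ⊞ b ⊞ b ⊞ c ⊞ c ⊞ f(c) ⊞ f(d)) ⊞ h(n, b ⊞ b ⊞ c ⊞ d, a ⊞ c ⊞ c ⊞ d ⊞ d ⊞ d ⊞ f(b))
R1 matches:  uses a, d, f(b);  v := c ⊞ c ⊞ d ⊞ d
The extension variable absorbs all remaining arguments, so the whole application is rewritten.
Result:  b ⊞ c ⊞ f(a) ⊞ h(a, c, c) ⊞ h(b ⊞ d ⊞ f(d) ⊞ h(d, a, a) ⊞ h(d, d, d), f(h(a, d, a)), a ⊞ b ⊞ b ⊞ c ⊞ c ⊞ f(c) ⊞ f(d)) ⊞ h(n, b ⊞ b ⊞ c ⊞ d, c ⊞ c ⊞ d ⊞ d)

Answer: b ⊞ c ⊞ f(a) ⊞ h(a, c, c) ⊞ h(b ⊞ d ⊞ f(d) ⊞ h(d, a, a) ⊞ h(d, d, d), f(h(a, d, a)), a ⊞ b ⊞ b ⊞ c ⊞ c ⊞ f(c) ⊞ f(d)) ⊞ h(n, b ⊞ b ⊞ c ⊞ d, c ⊞ c ⊞ d ⊞ d)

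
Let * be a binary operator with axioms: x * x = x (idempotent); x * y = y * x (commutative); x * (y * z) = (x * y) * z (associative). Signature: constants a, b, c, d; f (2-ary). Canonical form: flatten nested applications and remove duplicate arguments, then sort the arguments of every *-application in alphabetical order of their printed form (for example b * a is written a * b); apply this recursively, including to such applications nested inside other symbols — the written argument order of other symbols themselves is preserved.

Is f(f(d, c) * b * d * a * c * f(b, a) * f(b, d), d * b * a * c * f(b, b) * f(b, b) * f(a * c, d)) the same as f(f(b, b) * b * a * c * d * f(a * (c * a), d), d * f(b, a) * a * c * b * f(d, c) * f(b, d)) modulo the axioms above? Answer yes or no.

Left:  f(f(d, c) * b * d * a * c * f(b, a) * f(b, d), d * b * a * c * f(b, b) * f(b, b) * f(a * c, d))
  Work inside:  d * b * a * c * f(b, b) * f(b, b) * f(a * c, d)
  Idempotence:  drop duplicate f(b, b)
  Sort:  a * b * c * d * f(a * c, d) * f(b, b)
  Reassemble:  f(a * b * c * d * f(b, a) * f(b, d) * f(d, c), a * b * c * d * f(a * c, d) * f(b, b))
Right:  f(f(b, b) * b * a * c * d * f(a * (c * a), d), d * f(b, a) * a * c * b * f(d, c) * f(b, d))
  Descend into:  f(b, b) * b * a * c * d * f(a * (c * a), d)
  Canonicalize subterm:  f(a * (c * a), d)  →  f(a * c, d)
  Sort arguments:  a * b * c * d * f(a * c, d) * f(b, b)
  Reassemble:  f(a * b * c * d * f(a * c, d) * f(b, b), a * b * c * d * f(b, a) * f(b, d) * f(d, c))

Answer: no — f(a * b * c * d * f(b, a) * f(b, d) * f(d, c), a * b * c * d * f(a * c, d) * f(b, b)) vs f(a * b * c * d * f(a * c, d) * f(b, b), a * b * c * d * f(b, a) * f(b, d) * f(d, c))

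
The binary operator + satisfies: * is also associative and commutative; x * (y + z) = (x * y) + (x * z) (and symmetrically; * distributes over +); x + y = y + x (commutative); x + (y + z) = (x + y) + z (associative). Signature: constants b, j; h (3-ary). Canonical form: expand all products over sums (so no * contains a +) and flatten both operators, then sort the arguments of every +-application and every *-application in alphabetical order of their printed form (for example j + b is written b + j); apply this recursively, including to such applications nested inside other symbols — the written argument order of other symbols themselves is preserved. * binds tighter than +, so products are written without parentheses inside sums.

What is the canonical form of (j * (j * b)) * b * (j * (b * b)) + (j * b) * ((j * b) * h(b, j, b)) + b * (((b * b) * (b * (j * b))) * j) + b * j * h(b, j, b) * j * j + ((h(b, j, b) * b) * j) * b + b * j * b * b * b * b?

Flatten:  b * b * b * b * j * j * j + b * b * h(b, j, b) * j * j + b * b * b * b * b * j * j + b * h(b, j, b) * j * j * j + b * b * h(b, j, b) * j + b * b * b * b * b * j
Sort arguments:  b * b * b * b * b * j + b * b * b * b * b * j * j + b * b * b * b * j * j * j + b * b * h(b, j, b) * j + b * b * h(b, j, b) * j * j + b * h(b, j, b) * j * j * j

Answer: b * b * b * b * b * j + b * b * b * b * b * j * j + b * b * b * b * j * j * j + b * b * h(b, j, b) * j + b * b * h(b, j, b) * j * j + b * h(b, j, b) * j * j * j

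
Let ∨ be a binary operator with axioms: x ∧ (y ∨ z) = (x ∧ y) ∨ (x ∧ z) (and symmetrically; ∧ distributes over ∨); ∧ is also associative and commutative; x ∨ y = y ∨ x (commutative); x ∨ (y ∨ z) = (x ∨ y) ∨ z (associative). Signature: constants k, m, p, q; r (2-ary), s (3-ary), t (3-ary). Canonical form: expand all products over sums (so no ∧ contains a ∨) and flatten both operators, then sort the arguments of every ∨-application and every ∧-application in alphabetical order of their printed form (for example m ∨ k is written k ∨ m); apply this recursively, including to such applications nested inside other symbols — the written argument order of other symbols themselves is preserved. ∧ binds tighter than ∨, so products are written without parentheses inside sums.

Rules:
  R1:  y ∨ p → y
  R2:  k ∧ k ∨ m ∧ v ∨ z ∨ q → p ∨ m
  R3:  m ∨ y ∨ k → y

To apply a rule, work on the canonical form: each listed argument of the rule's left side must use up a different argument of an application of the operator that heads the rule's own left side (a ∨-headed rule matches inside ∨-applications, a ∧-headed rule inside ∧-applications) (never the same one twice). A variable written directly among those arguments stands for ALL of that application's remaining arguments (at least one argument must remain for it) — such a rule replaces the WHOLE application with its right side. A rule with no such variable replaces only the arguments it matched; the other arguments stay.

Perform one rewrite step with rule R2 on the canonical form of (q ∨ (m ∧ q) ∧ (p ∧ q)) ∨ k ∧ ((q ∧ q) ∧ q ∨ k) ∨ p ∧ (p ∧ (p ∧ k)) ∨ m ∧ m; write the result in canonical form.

Answer: m ∨ p

Derivation:
Canonical form:  k ∧ k ∨ k ∧ p ∧ p ∧ p ∨ k ∧ q ∧ q ∧ q ∨ m ∧ m ∨ m ∧ p ∧ q ∧ q ∨ q
Apply R2:  consuming k ∧ k, m ∧ m, q;  v := m, z := k ∧ p ∧ p ∧ p ∨ k ∧ q ∧ q ∧ q ∨ m ∧ p ∧ q ∧ q
Every leftover argument binds to the variable; the entire application is replaced.
Result:  m ∨ p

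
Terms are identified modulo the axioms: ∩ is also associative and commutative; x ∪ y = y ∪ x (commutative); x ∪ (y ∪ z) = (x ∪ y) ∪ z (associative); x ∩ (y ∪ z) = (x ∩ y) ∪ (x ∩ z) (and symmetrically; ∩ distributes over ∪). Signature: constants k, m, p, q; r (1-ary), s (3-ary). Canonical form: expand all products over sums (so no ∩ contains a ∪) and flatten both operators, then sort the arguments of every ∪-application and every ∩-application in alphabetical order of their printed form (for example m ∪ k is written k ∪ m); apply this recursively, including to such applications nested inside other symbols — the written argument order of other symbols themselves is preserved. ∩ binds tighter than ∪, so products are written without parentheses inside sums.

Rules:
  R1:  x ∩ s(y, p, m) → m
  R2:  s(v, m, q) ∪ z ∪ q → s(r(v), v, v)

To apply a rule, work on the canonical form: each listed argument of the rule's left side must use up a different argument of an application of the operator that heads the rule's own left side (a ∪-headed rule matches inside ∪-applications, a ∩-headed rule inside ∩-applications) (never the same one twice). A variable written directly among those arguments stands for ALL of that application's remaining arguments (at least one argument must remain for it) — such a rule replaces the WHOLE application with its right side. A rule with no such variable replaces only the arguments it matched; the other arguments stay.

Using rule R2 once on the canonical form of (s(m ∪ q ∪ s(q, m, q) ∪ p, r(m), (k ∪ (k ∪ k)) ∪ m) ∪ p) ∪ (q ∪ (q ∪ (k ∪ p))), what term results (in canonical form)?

Canonical form:  k ∪ p ∪ p ∪ q ∪ q ∪ s(m ∪ p ∪ q ∪ s(q, m, q), r(m), k ∪ k ∪ k ∪ m)
Apply R2:  consuming q, s(q, m, q);  v := q, z := m ∪ p
The variable takes the whole remainder — replace the entire application.
Giving:  k ∪ p ∪ p ∪ q ∪ q ∪ s(s(r(q), q, q), r(m), k ∪ k ∪ k ∪ m)

Answer: k ∪ p ∪ p ∪ q ∪ q ∪ s(s(r(q), q, q), r(m), k ∪ k ∪ k ∪ m)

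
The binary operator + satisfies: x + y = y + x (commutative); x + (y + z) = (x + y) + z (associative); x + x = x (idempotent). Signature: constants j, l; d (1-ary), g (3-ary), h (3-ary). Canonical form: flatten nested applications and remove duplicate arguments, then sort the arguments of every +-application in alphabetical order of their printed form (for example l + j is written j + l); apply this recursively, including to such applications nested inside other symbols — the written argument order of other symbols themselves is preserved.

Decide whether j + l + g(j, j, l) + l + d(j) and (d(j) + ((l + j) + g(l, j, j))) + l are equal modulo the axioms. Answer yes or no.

Answer: no — d(j) + g(j, j, l) + j + l vs d(j) + g(l, j, j) + j + l

Derivation:
Left:  j + l + g(j, j, l) + l + d(j)
  Deduplicate:  drop duplicate l
  Order the arguments:  d(j) + g(j, j, l) + j + l
Right:  (d(j) + ((l + j) + g(l, j, j))) + l
  Merge nested applications:  d(j) + l + j + g(l, j, j) + l
  Deduplicate:  drop duplicate l
  Order the arguments:  d(j) + g(l, j, j) + j + l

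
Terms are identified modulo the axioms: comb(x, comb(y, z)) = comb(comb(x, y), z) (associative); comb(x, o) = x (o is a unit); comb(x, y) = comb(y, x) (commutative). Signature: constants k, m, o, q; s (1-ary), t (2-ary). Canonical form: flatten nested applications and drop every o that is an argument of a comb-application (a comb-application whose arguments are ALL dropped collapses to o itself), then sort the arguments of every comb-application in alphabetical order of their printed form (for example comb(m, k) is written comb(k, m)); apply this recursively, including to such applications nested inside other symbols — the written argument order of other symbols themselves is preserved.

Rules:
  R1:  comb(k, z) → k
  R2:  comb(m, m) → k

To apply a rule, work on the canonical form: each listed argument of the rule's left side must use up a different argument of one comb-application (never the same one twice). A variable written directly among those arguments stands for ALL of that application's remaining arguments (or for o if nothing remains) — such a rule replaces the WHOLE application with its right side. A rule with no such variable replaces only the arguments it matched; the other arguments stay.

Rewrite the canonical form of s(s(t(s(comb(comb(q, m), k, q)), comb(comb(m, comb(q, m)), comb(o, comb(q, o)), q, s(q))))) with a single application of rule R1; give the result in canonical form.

Canonical form:  s(s(t(s(comb(k, m, q, q)), comb(m, m, q, q, q, s(q)))))
Apply R1:  consuming k;  z := comb(m, q, q)
Every leftover argument binds to the variable; the entire application is replaced.
Giving:  s(s(t(s(k), comb(m, m, q, q, q, s(q)))))

Answer: s(s(t(s(k), comb(m, m, q, q, q, s(q)))))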